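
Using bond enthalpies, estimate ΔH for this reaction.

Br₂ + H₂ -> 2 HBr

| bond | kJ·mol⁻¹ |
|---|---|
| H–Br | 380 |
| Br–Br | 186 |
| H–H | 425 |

ΔH ≈ −149 kJ

Bonds broken (reactants):
  Br–Br: 1 × 186 = 186
  H–H: 1 × 425 = 425
  Σ(broken) = 611 kJ
Bonds formed (products):
  H–Br: 2 × 380 = 760
  Σ(formed) = 760 kJ
ΔH = Σ(broken) − Σ(formed) = 611 − 760 = −149 kJ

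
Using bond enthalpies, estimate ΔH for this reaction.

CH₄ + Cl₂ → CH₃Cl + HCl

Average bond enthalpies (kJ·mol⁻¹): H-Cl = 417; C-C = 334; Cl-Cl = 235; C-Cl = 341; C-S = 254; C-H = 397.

ΔH ≈ −126 kJ

Bonds broken (reactants):
  C-H: 4 × 397 = 1588
  Cl-Cl: 1 × 235 = 235
  Σ(broken) = 1823 kJ
Bonds formed (products):
  C-Cl: 1 × 341 = 341
  C-H: 3 × 397 = 1191
  H-Cl: 1 × 417 = 417
  Σ(formed) = 1949 kJ
ΔH = Σ(broken) − Σ(formed) = 1823 − 1949 = −126 kJ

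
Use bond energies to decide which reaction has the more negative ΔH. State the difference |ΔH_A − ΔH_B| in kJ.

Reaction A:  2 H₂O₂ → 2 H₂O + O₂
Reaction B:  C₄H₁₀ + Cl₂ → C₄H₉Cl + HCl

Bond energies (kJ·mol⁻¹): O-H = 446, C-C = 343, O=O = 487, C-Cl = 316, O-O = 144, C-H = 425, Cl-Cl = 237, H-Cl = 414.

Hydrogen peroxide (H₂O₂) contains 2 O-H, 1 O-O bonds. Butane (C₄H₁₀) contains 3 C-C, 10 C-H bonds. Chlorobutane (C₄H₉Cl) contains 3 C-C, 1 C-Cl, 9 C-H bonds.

Reaction A:
  Bonds broken (reactants):
    O-H: 4 × 446 = 1784
    O-O: 2 × 144 = 288
    Σ(broken) = 2072 kJ
  Bonds formed (products):
    O-H: 4 × 446 = 1784
    O=O: 1 × 487 = 487
    Σ(formed) = 2271 kJ
  ΔH_A = 2072 − 2271 = −199 kJ
Reaction B:
  Bonds broken (reactants):
    C-C: 3 × 343 = 1029
    C-H: 10 × 425 = 4250
    Cl-Cl: 1 × 237 = 237
    Σ(broken) = 5516 kJ
  Bonds formed (products):
    C-C: 3 × 343 = 1029
    C-Cl: 1 × 316 = 316
    C-H: 9 × 425 = 3825
    H-Cl: 1 × 414 = 414
    Σ(formed) = 5584 kJ
  ΔH_B = 5516 − 5584 = −68 kJ
ΔH_A − ΔH_B = −131 kJ, so reaction A has the more negative ΔH; |ΔH_A − ΔH_B| = 131 kJ.

Reaction A, by 131 kJ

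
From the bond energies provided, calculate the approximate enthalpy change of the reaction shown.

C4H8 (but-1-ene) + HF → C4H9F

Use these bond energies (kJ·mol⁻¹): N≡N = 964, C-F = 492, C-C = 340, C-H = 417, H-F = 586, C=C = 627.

Bonds broken (reactants):
  C-C: 2 × 340 = 680
  C-H: 8 × 417 = 3336
  C=C: 1 × 627 = 627
  H-F: 1 × 586 = 586
  Σ(broken) = 5229 kJ
Bonds formed (products):
  C-C: 3 × 340 = 1020
  C-F: 1 × 492 = 492
  C-H: 9 × 417 = 3753
  Σ(formed) = 5265 kJ
ΔH = Σ(broken) − Σ(formed) = 5229 − 5265 = −36 kJ

ΔH ≈ −36 kJ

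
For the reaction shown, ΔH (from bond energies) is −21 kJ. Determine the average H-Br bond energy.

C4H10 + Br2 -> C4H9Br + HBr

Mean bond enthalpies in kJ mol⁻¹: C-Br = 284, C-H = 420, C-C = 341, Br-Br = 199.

D(H-Br) ≈ 356 kJ/mol

Let D be the H-Br bond energy.
Σ(broken) = 1×199 + 3×341 + 10×420 = 5422
Σ(formed) = 1×284 + 3×341 + 9×420 + 1×D = 5087 + D
ΔH = Σ(broken) − Σ(formed) = (5422) − (5087 + D) = +335 − D
Setting this equal to −21 kJ gives D = 356 kJ/mol.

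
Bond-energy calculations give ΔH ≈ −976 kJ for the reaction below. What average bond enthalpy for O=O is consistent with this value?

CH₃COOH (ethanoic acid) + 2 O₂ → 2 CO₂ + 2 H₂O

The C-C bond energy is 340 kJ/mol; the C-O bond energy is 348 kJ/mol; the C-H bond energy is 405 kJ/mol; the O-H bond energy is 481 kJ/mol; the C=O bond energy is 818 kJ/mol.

D(O=O) ≈ 509 kJ/mol

Let D be the O=O bond energy.
Σ(broken) = 1×340 + 3×405 + 1×348 + 1×818 + 1×481 + 2×D = 3202 + 2D
Σ(formed) = 4×818 + 4×481 = 5196
ΔH = Σ(broken) − Σ(formed) = (3202 + 2D) − (5196) = −1994 + 2D
Setting this equal to −976 kJ gives 2D = 1018, so D = 509 kJ/mol.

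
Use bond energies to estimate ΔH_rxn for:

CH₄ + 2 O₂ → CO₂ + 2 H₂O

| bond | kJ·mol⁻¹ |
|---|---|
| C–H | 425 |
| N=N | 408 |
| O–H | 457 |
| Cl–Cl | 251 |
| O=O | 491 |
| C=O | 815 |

ΔH ≈ −776 kJ

Bonds broken (reactants):
  C–H: 4 × 425 = 1700
  O=O: 2 × 491 = 982
  Σ(broken) = 2682 kJ
Bonds formed (products):
  C=O: 2 × 815 = 1630
  O–H: 4 × 457 = 1828
  Σ(formed) = 3458 kJ
ΔH = Σ(broken) − Σ(formed) = 2682 − 3458 = −776 kJ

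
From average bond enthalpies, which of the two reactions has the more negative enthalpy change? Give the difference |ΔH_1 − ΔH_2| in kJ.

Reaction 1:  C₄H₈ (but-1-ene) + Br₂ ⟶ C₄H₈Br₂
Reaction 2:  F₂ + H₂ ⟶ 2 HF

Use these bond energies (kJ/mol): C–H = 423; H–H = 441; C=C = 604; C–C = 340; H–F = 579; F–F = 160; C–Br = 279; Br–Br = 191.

Reaction 1:
  Bonds broken (reactants):
    Br–Br: 1 × 191 = 191
    C–C: 2 × 340 = 680
    C–H: 8 × 423 = 3384
    C=C: 1 × 604 = 604
    Σ(broken) = 4859 kJ
  Bonds formed (products):
    C–Br: 2 × 279 = 558
    C–C: 3 × 340 = 1020
    C–H: 8 × 423 = 3384
    Σ(formed) = 4962 kJ
  ΔH_1 = 4859 − 4962 = −103 kJ
Reaction 2:
  Bonds broken (reactants):
    F–F: 1 × 160 = 160
    H–H: 1 × 441 = 441
    Σ(broken) = 601 kJ
  Bonds formed (products):
    H–F: 2 × 579 = 1158
    Σ(formed) = 1158 kJ
  ΔH_2 = 601 − 1158 = −557 kJ
ΔH_1 − ΔH_2 = +454 kJ, so reaction 2 has the more negative ΔH; |ΔH_1 − ΔH_2| = 454 kJ.

Reaction 2, by 454 kJ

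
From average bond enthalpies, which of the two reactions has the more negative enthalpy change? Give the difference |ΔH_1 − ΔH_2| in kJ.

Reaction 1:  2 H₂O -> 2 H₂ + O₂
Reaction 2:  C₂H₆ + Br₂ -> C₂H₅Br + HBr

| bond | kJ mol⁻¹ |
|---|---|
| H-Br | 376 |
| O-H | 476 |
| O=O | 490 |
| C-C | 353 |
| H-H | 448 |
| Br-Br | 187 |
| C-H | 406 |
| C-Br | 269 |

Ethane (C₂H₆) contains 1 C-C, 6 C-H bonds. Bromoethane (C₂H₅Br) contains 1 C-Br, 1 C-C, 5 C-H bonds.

Reaction 2, by 570 kJ

Reaction 1:
  Bonds broken (reactants):
    O-H: 4 × 476 = 1904
    Σ(broken) = 1904 kJ
  Bonds formed (products):
    H-H: 2 × 448 = 896
    O=O: 1 × 490 = 490
    Σ(formed) = 1386 kJ
  ΔH_1 = 1904 − 1386 = +518 kJ
Reaction 2:
  Bonds broken (reactants):
    Br-Br: 1 × 187 = 187
    C-C: 1 × 353 = 353
    C-H: 6 × 406 = 2436
    Σ(broken) = 2976 kJ
  Bonds formed (products):
    C-Br: 1 × 269 = 269
    C-C: 1 × 353 = 353
    C-H: 5 × 406 = 2030
    H-Br: 1 × 376 = 376
    Σ(formed) = 3028 kJ
  ΔH_2 = 2976 − 3028 = −52 kJ
ΔH_1 − ΔH_2 = +570 kJ, so reaction 2 has the more negative ΔH; |ΔH_1 − ΔH_2| = 570 kJ.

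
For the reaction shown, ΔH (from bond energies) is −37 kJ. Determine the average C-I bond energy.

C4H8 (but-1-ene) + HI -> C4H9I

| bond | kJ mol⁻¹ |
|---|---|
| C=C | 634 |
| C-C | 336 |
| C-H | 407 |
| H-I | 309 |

D(C-I) ≈ 237 kJ/mol

Let D be the C-I bond energy.
Σ(broken) = 2×336 + 8×407 + 1×634 + 1×309 = 4871
Σ(formed) = 3×336 + 9×407 + 1×D = 4671 + D
ΔH = Σ(broken) − Σ(formed) = (4871) − (4671 + D) = +200 − D
Setting this equal to −37 kJ gives D = 237 kJ/mol.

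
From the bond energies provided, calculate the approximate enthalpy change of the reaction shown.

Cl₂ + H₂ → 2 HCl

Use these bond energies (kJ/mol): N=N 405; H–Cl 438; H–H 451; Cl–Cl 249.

ΔH ≈ −176 kJ

Bonds broken (reactants):
  Cl–Cl: 1 × 249 = 249
  H–H: 1 × 451 = 451
  Σ(broken) = 700 kJ
Bonds formed (products):
  H–Cl: 2 × 438 = 876
  Σ(formed) = 876 kJ
ΔH = Σ(broken) − Σ(formed) = 700 − 876 = −176 kJ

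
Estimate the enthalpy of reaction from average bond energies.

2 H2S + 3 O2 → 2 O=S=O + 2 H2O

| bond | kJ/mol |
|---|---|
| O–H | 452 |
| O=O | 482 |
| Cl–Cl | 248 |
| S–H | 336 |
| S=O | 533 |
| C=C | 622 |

Bonds broken (reactants):
  O=O: 3 × 482 = 1446
  S–H: 4 × 336 = 1344
  Σ(broken) = 2790 kJ
Bonds formed (products):
  O–H: 4 × 452 = 1808
  S=O: 4 × 533 = 2132
  Σ(formed) = 3940 kJ
ΔH = Σ(broken) − Σ(formed) = 2790 − 3940 = −1150 kJ

ΔH ≈ −1150 kJ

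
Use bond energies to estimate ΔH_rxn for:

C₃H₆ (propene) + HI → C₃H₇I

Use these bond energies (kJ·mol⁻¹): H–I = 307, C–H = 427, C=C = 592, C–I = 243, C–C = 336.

ΔH ≈ −107 kJ

Bonds broken (reactants):
  C–C: 1 × 336 = 336
  C–H: 6 × 427 = 2562
  C=C: 1 × 592 = 592
  H–I: 1 × 307 = 307
  Σ(broken) = 3797 kJ
Bonds formed (products):
  C–C: 2 × 336 = 672
  C–H: 7 × 427 = 2989
  C–I: 1 × 243 = 243
  Σ(formed) = 3904 kJ
ΔH = Σ(broken) − Σ(formed) = 3797 − 3904 = −107 kJ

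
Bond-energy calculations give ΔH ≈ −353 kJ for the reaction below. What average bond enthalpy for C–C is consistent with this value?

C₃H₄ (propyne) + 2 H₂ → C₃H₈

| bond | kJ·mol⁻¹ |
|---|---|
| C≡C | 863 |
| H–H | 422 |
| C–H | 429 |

Let D be the C–C bond energy.
Σ(broken) = 1×863 + 1×D + 4×429 + 2×422 = 3423 + D
Σ(formed) = 2×D + 8×429 = 3432 + 2D
ΔH = Σ(broken) − Σ(formed) = (3423 + D) − (3432 + 2D) = −9 − D
Setting this equal to −353 kJ gives D = 344 kJ/mol.

D(C–C) ≈ 344 kJ/mol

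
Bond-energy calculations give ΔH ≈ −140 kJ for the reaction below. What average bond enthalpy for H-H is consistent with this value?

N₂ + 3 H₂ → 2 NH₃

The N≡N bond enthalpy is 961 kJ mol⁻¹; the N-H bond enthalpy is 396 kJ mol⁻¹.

D(H-H) ≈ 425 kJ/mol

Let D be the H-H bond energy.
Σ(broken) = 3×D + 1×961 = 961 + 3D
Σ(formed) = 6×396 = 2376
ΔH = Σ(broken) − Σ(formed) = (961 + 3D) − (2376) = −1415 + 3D
Setting this equal to −140 kJ gives 3D = 1275, so D = 425 kJ/mol.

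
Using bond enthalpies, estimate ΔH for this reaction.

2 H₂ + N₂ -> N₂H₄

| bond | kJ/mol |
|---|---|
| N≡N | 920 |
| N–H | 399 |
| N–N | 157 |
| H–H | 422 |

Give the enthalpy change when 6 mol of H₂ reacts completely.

ΔH = +33 kJ

Bonds broken (reactants):
  H–H: 2 × 422 = 844
  N≡N: 1 × 920 = 920
  Σ(broken) = 1764 kJ
Bonds formed (products):
  N–H: 4 × 399 = 1596
  N–N: 1 × 157 = 157
  Σ(formed) = 1753 kJ
ΔH = Σ(broken) − Σ(formed) = 1764 − 1753 = +11 kJ
For 3× the reaction as written: 3 × (+11) = +33 kJ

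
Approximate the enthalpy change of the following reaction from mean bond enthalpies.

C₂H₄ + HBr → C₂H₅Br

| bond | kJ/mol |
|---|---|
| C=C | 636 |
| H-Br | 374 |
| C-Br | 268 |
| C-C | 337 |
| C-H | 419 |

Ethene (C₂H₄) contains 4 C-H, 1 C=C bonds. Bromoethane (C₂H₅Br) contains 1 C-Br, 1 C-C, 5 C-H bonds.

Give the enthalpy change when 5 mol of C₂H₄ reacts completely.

Bonds broken (reactants):
  C-H: 4 × 419 = 1676
  C=C: 1 × 636 = 636
  H-Br: 1 × 374 = 374
  Σ(broken) = 2686 kJ
Bonds formed (products):
  C-Br: 1 × 268 = 268
  C-C: 1 × 337 = 337
  C-H: 5 × 419 = 2095
  Σ(formed) = 2700 kJ
ΔH = Σ(broken) − Σ(formed) = 2686 − 2700 = −14 kJ
For 5× the reaction as written: 5 × (−14) = −70 kJ

ΔH = −70 kJ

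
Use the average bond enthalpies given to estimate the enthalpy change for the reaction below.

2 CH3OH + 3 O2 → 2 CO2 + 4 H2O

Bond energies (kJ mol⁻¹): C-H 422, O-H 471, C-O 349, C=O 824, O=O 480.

Bonds broken (reactants):
  C-H: 6 × 422 = 2532
  C-O: 2 × 349 = 698
  O-H: 2 × 471 = 942
  O=O: 3 × 480 = 1440
  Σ(broken) = 5612 kJ
Bonds formed (products):
  C=O: 4 × 824 = 3296
  O-H: 8 × 471 = 3768
  Σ(formed) = 7064 kJ
ΔH = Σ(broken) − Σ(formed) = 5612 − 7064 = −1452 kJ

ΔH ≈ −1452 kJ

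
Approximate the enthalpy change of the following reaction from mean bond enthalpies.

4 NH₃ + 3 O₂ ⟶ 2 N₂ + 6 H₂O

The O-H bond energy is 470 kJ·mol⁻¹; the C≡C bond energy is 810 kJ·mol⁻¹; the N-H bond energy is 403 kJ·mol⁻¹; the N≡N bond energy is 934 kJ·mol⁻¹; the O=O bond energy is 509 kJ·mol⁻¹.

ΔH ≈ −1145 kJ

Bonds broken (reactants):
  N-H: 12 × 403 = 4836
  O=O: 3 × 509 = 1527
  Σ(broken) = 6363 kJ
Bonds formed (products):
  N≡N: 2 × 934 = 1868
  O-H: 12 × 470 = 5640
  Σ(formed) = 7508 kJ
ΔH = Σ(broken) − Σ(formed) = 6363 − 7508 = −1145 kJ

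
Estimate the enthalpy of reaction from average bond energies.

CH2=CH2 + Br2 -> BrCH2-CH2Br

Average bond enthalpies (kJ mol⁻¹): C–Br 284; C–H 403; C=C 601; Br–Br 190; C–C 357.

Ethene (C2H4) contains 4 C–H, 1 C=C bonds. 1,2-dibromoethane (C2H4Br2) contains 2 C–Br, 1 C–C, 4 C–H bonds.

ΔH ≈ −134 kJ

Bonds broken (reactants):
  Br–Br: 1 × 190 = 190
  C–H: 4 × 403 = 1612
  C=C: 1 × 601 = 601
  Σ(broken) = 2403 kJ
Bonds formed (products):
  C–Br: 2 × 284 = 568
  C–C: 1 × 357 = 357
  C–H: 4 × 403 = 1612
  Σ(formed) = 2537 kJ
ΔH = Σ(broken) − Σ(formed) = 2403 − 2537 = −134 kJ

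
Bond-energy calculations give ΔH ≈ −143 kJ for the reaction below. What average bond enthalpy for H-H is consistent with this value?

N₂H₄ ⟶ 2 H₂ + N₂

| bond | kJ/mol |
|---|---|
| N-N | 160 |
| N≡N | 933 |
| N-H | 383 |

D(H-H) ≈ 451 kJ/mol

Let D be the H-H bond energy.
Σ(broken) = 4×383 + 1×160 = 1692
Σ(formed) = 2×D + 1×933 = 933 + 2D
ΔH = Σ(broken) − Σ(formed) = (1692) − (933 + 2D) = +759 − 2D
Setting this equal to −143 kJ gives 2D = 902, so D = 451 kJ/mol.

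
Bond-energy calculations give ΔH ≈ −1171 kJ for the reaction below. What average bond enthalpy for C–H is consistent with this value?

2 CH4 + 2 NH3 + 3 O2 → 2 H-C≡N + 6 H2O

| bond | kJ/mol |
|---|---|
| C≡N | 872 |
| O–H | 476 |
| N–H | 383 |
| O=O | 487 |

Let D be the C–H bond energy.
Σ(broken) = 8×D + 6×383 + 3×487 = 3759 + 8D
Σ(formed) = 2×872 + 2×D + 12×476 = 7456 + 2D
ΔH = Σ(broken) − Σ(formed) = (3759 + 8D) − (7456 + 2D) = −3697 + 6D
Setting this equal to −1171 kJ gives 6D = 2526, so D = 421 kJ/mol.

D(C–H) ≈ 421 kJ/mol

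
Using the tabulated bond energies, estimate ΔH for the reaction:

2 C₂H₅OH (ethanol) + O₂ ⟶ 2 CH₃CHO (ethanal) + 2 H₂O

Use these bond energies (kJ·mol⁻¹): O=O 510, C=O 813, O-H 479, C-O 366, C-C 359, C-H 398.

Bonds broken (reactants):
  C-C: 2 × 359 = 718
  C-H: 10 × 398 = 3980
  C-O: 2 × 366 = 732
  O-H: 2 × 479 = 958
  O=O: 1 × 510 = 510
  Σ(broken) = 6898 kJ
Bonds formed (products):
  C-C: 2 × 359 = 718
  C-H: 8 × 398 = 3184
  C=O: 2 × 813 = 1626
  O-H: 4 × 479 = 1916
  Σ(formed) = 7444 kJ
ΔH = Σ(broken) − Σ(formed) = 6898 − 7444 = −546 kJ

ΔH ≈ −546 kJ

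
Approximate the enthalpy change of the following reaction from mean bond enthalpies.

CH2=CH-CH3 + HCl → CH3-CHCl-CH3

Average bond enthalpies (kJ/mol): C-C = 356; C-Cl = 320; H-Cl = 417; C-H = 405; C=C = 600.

ΔH ≈ −64 kJ

Bonds broken (reactants):
  C-C: 1 × 356 = 356
  C-H: 6 × 405 = 2430
  C=C: 1 × 600 = 600
  H-Cl: 1 × 417 = 417
  Σ(broken) = 3803 kJ
Bonds formed (products):
  C-C: 2 × 356 = 712
  C-Cl: 1 × 320 = 320
  C-H: 7 × 405 = 2835
  Σ(formed) = 3867 kJ
ΔH = Σ(broken) − Σ(formed) = 3803 − 3867 = −64 kJ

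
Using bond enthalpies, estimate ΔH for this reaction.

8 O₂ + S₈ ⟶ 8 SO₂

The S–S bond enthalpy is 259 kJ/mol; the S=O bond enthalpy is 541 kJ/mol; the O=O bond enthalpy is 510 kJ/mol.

ΔH ≈ −2504 kJ

Bonds broken (reactants):
  O=O: 8 × 510 = 4080
  S–S: 8 × 259 = 2072
  Σ(broken) = 6152 kJ
Bonds formed (products):
  S=O: 16 × 541 = 8656
  Σ(formed) = 8656 kJ
ΔH = Σ(broken) − Σ(formed) = 6152 − 8656 = −2504 kJ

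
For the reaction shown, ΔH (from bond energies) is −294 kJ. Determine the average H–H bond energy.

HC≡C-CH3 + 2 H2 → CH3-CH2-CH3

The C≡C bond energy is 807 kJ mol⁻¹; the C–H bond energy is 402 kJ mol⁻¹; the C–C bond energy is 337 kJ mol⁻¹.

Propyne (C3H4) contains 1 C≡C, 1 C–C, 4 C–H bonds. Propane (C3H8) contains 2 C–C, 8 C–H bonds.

D(H–H) ≈ 422 kJ/mol

Let D be the H–H bond energy.
Σ(broken) = 1×807 + 1×337 + 4×402 + 2×D = 2752 + 2D
Σ(formed) = 2×337 + 8×402 = 3890
ΔH = Σ(broken) − Σ(formed) = (2752 + 2D) − (3890) = −1138 + 2D
Setting this equal to −294 kJ gives 2D = 844, so D = 422 kJ/mol.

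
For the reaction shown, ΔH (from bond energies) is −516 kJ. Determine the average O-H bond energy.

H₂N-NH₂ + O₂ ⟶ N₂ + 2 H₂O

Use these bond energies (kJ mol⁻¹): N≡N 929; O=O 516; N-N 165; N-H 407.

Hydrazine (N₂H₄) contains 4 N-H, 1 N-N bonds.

Let D be the O-H bond energy.
Σ(broken) = 4×407 + 1×165 + 1×516 = 2309
Σ(formed) = 1×929 + 4×D = 929 + 4D
ΔH = Σ(broken) − Σ(formed) = (2309) − (929 + 4D) = +1380 − 4D
Setting this equal to −516 kJ gives 4D = 1896, so D = 474 kJ/mol.

D(O-H) ≈ 474 kJ/mol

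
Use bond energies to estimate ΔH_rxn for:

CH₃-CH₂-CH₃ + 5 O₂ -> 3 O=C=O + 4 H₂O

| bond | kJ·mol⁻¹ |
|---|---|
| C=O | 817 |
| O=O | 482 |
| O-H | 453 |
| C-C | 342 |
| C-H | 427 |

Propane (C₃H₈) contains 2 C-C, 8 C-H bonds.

Bonds broken (reactants):
  C-C: 2 × 342 = 684
  C-H: 8 × 427 = 3416
  O=O: 5 × 482 = 2410
  Σ(broken) = 6510 kJ
Bonds formed (products):
  C=O: 6 × 817 = 4902
  O-H: 8 × 453 = 3624
  Σ(formed) = 8526 kJ
ΔH = Σ(broken) − Σ(formed) = 6510 − 8526 = −2016 kJ

ΔH ≈ −2016 kJ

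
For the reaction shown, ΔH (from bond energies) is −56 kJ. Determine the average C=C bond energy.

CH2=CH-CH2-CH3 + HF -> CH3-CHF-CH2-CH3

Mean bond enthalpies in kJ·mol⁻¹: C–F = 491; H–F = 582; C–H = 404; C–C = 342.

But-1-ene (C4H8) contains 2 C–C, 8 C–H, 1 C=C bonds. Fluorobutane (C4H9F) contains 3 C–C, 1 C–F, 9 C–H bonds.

Let D be the C=C bond energy.
Σ(broken) = 2×342 + 8×404 + 1×D + 1×582 = 4498 + D
Σ(formed) = 3×342 + 1×491 + 9×404 = 5153
ΔH = Σ(broken) − Σ(formed) = (4498 + D) − (5153) = −655 + D
Setting this equal to −56 kJ gives D = 599 kJ/mol.

D(C=C) ≈ 599 kJ/mol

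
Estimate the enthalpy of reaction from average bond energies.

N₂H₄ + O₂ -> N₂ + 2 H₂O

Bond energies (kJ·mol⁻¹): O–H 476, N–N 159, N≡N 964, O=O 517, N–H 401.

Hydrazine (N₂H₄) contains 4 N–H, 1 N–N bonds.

Bonds broken (reactants):
  N–H: 4 × 401 = 1604
  N–N: 1 × 159 = 159
  O=O: 1 × 517 = 517
  Σ(broken) = 2280 kJ
Bonds formed (products):
  N≡N: 1 × 964 = 964
  O–H: 4 × 476 = 1904
  Σ(formed) = 2868 kJ
ΔH = Σ(broken) − Σ(formed) = 2280 − 2868 = −588 kJ

ΔH ≈ −588 kJ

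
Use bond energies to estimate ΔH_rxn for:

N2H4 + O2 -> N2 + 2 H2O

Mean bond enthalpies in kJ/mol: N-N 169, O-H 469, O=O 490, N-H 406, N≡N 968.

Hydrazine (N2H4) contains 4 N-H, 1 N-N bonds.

ΔH ≈ −561 kJ

Bonds broken (reactants):
  N-H: 4 × 406 = 1624
  N-N: 1 × 169 = 169
  O=O: 1 × 490 = 490
  Σ(broken) = 2283 kJ
Bonds formed (products):
  N≡N: 1 × 968 = 968
  O-H: 4 × 469 = 1876
  Σ(formed) = 2844 kJ
ΔH = Σ(broken) − Σ(formed) = 2283 − 2844 = −561 kJ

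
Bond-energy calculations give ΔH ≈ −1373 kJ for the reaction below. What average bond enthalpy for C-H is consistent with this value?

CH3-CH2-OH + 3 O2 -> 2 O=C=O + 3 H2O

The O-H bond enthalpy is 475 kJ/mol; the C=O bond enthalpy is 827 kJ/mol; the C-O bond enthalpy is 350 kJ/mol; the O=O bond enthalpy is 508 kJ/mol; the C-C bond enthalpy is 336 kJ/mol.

Let D be the C-H bond energy.
Σ(broken) = 1×336 + 5×D + 1×350 + 1×475 + 3×508 = 2685 + 5D
Σ(formed) = 4×827 + 6×475 = 6158
ΔH = Σ(broken) − Σ(formed) = (2685 + 5D) − (6158) = −3473 + 5D
Setting this equal to −1373 kJ gives 5D = 2100, so D = 420 kJ/mol.

D(C-H) ≈ 420 kJ/mol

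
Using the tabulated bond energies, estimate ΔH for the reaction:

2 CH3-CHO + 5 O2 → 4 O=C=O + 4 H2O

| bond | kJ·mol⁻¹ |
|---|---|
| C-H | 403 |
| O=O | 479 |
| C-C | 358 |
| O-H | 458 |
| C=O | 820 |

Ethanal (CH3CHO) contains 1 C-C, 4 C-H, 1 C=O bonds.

ΔH ≈ −2249 kJ

Bonds broken (reactants):
  C-C: 2 × 358 = 716
  C-H: 8 × 403 = 3224
  C=O: 2 × 820 = 1640
  O=O: 5 × 479 = 2395
  Σ(broken) = 7975 kJ
Bonds formed (products):
  C=O: 8 × 820 = 6560
  O-H: 8 × 458 = 3664
  Σ(formed) = 10224 kJ
ΔH = Σ(broken) − Σ(formed) = 7975 − 10224 = −2249 kJ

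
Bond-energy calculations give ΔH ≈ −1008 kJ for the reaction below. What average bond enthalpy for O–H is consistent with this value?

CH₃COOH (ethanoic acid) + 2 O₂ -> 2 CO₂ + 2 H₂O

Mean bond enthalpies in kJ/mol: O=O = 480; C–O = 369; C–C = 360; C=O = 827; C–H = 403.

Let D be the O–H bond energy.
Σ(broken) = 1×360 + 3×403 + 1×369 + 1×827 + 1×D + 2×480 = 3725 + D
Σ(formed) = 4×827 + 4×D = 3308 + 4D
ΔH = Σ(broken) − Σ(formed) = (3725 + D) − (3308 + 4D) = +417 − 3D
Setting this equal to −1008 kJ gives 3D = 1425, so D = 475 kJ/mol.

D(O–H) ≈ 475 kJ/mol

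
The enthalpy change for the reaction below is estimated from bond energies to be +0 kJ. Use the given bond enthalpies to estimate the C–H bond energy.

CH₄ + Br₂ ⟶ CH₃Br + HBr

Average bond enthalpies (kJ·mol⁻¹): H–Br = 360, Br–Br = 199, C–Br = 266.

D(C–H) ≈ 427 kJ/mol

Let D be the C–H bond energy.
Σ(broken) = 1×199 + 4×D = 199 + 4D
Σ(formed) = 1×266 + 3×D + 1×360 = 626 + 3D
ΔH = Σ(broken) − Σ(formed) = (199 + 4D) − (626 + 3D) = −427 + D
Setting this equal to +0 kJ gives D = 427 kJ/mol.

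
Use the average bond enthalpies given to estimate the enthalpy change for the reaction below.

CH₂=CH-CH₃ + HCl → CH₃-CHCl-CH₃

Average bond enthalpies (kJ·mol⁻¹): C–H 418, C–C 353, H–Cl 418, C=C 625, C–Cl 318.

Bonds broken (reactants):
  C–C: 1 × 353 = 353
  C–H: 6 × 418 = 2508
  C=C: 1 × 625 = 625
  H–Cl: 1 × 418 = 418
  Σ(broken) = 3904 kJ
Bonds formed (products):
  C–C: 2 × 353 = 706
  C–Cl: 1 × 318 = 318
  C–H: 7 × 418 = 2926
  Σ(formed) = 3950 kJ
ΔH = Σ(broken) − Σ(formed) = 3904 − 3950 = −46 kJ

ΔH ≈ −46 kJ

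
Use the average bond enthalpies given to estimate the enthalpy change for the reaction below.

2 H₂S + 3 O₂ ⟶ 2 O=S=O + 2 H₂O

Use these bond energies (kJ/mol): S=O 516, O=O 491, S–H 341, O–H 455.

ΔH ≈ −1047 kJ

Bonds broken (reactants):
  O=O: 3 × 491 = 1473
  S–H: 4 × 341 = 1364
  Σ(broken) = 2837 kJ
Bonds formed (products):
  O–H: 4 × 455 = 1820
  S=O: 4 × 516 = 2064
  Σ(formed) = 3884 kJ
ΔH = Σ(broken) − Σ(formed) = 2837 − 3884 = −1047 kJ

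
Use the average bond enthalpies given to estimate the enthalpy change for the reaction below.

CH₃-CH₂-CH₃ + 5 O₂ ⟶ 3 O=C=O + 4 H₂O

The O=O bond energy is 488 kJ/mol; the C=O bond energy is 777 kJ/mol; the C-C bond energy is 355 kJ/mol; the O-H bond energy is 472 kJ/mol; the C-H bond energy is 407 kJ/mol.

Bonds broken (reactants):
  C-C: 2 × 355 = 710
  C-H: 8 × 407 = 3256
  O=O: 5 × 488 = 2440
  Σ(broken) = 6406 kJ
Bonds formed (products):
  C=O: 6 × 777 = 4662
  O-H: 8 × 472 = 3776
  Σ(formed) = 8438 kJ
ΔH = Σ(broken) − Σ(formed) = 6406 − 8438 = −2032 kJ

ΔH ≈ −2032 kJ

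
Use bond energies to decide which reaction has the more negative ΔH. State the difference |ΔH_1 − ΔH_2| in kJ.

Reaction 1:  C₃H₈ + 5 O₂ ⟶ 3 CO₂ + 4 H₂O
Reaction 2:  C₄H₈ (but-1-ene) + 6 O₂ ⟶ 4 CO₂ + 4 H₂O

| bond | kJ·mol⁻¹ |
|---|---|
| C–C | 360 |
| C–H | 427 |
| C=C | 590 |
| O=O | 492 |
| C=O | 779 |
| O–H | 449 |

Reaction 2, by 476 kJ

Reaction 1:
  Bonds broken (reactants):
    C–C: 2 × 360 = 720
    C–H: 8 × 427 = 3416
    O=O: 5 × 492 = 2460
    Σ(broken) = 6596 kJ
  Bonds formed (products):
    C=O: 6 × 779 = 4674
    O–H: 8 × 449 = 3592
    Σ(formed) = 8266 kJ
  ΔH_1 = 6596 − 8266 = −1670 kJ
Reaction 2:
  Bonds broken (reactants):
    C–C: 2 × 360 = 720
    C–H: 8 × 427 = 3416
    C=C: 1 × 590 = 590
    O=O: 6 × 492 = 2952
    Σ(broken) = 7678 kJ
  Bonds formed (products):
    C=O: 8 × 779 = 6232
    O–H: 8 × 449 = 3592
    Σ(formed) = 9824 kJ
  ΔH_2 = 7678 − 9824 = −2146 kJ
ΔH_1 − ΔH_2 = +476 kJ, so reaction 2 has the more negative ΔH; |ΔH_1 − ΔH_2| = 476 kJ.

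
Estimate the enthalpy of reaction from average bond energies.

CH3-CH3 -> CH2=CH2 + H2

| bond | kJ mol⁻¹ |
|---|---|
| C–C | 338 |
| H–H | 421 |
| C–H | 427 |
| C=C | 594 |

ΔH ≈ +177 kJ

Bonds broken (reactants):
  C–C: 1 × 338 = 338
  C–H: 6 × 427 = 2562
  Σ(broken) = 2900 kJ
Bonds formed (products):
  C–H: 4 × 427 = 1708
  C=C: 1 × 594 = 594
  H–H: 1 × 421 = 421
  Σ(formed) = 2723 kJ
ΔH = Σ(broken) − Σ(formed) = 2900 − 2723 = +177 kJ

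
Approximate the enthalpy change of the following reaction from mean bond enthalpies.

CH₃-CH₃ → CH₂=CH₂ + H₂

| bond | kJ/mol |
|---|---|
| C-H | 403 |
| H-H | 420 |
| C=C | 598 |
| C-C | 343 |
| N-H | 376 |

Bonds broken (reactants):
  C-C: 1 × 343 = 343
  C-H: 6 × 403 = 2418
  Σ(broken) = 2761 kJ
Bonds formed (products):
  C-H: 4 × 403 = 1612
  C=C: 1 × 598 = 598
  H-H: 1 × 420 = 420
  Σ(formed) = 2630 kJ
ΔH = Σ(broken) − Σ(formed) = 2761 − 2630 = +131 kJ

ΔH ≈ +131 kJ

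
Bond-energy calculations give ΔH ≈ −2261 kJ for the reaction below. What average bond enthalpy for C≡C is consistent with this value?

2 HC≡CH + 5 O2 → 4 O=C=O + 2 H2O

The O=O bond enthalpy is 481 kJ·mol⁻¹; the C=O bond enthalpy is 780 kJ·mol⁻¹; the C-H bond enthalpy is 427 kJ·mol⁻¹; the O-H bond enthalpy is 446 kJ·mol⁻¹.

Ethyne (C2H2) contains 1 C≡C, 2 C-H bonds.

Let D be the C≡C bond energy.
Σ(broken) = 2×D + 4×427 + 5×481 = 4113 + 2D
Σ(formed) = 8×780 + 4×446 = 8024
ΔH = Σ(broken) − Σ(formed) = (4113 + 2D) − (8024) = −3911 + 2D
Setting this equal to −2261 kJ gives 2D = 1650, so D = 825 kJ/mol.

D(C≡C) ≈ 825 kJ/mol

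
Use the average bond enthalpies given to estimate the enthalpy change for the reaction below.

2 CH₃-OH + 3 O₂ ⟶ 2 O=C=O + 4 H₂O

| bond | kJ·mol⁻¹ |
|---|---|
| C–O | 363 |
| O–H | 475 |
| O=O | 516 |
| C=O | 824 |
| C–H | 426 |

ΔH ≈ −1316 kJ

Bonds broken (reactants):
  C–H: 6 × 426 = 2556
  C–O: 2 × 363 = 726
  O–H: 2 × 475 = 950
  O=O: 3 × 516 = 1548
  Σ(broken) = 5780 kJ
Bonds formed (products):
  C=O: 4 × 824 = 3296
  O–H: 8 × 475 = 3800
  Σ(formed) = 7096 kJ
ΔH = Σ(broken) − Σ(formed) = 5780 − 7096 = −1316 kJ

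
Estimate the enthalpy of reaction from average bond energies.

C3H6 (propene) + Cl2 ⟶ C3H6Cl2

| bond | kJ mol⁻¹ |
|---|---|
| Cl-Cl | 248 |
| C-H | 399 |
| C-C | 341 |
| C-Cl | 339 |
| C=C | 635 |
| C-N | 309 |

ΔH ≈ −136 kJ

Bonds broken (reactants):
  C-C: 1 × 341 = 341
  C-H: 6 × 399 = 2394
  C=C: 1 × 635 = 635
  Cl-Cl: 1 × 248 = 248
  Σ(broken) = 3618 kJ
Bonds formed (products):
  C-C: 2 × 341 = 682
  C-Cl: 2 × 339 = 678
  C-H: 6 × 399 = 2394
  Σ(formed) = 3754 kJ
ΔH = Σ(broken) − Σ(formed) = 3618 − 3754 = −136 kJ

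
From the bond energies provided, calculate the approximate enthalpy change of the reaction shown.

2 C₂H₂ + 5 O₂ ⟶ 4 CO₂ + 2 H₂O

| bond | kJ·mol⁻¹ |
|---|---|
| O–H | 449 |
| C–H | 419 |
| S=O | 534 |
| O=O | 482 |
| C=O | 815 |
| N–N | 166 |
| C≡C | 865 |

ΔH ≈ −2500 kJ

Bonds broken (reactants):
  C≡C: 2 × 865 = 1730
  C–H: 4 × 419 = 1676
  O=O: 5 × 482 = 2410
  Σ(broken) = 5816 kJ
Bonds formed (products):
  C=O: 8 × 815 = 6520
  O–H: 4 × 449 = 1796
  Σ(formed) = 8316 kJ
ΔH = Σ(broken) − Σ(formed) = 5816 − 8316 = −2500 kJ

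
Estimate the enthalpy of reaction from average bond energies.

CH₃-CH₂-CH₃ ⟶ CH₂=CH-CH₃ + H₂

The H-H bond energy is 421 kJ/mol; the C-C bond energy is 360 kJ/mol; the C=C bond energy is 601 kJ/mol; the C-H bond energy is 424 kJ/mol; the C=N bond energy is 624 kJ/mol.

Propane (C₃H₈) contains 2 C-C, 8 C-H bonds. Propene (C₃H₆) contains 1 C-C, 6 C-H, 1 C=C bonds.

Bonds broken (reactants):
  C-C: 2 × 360 = 720
  C-H: 8 × 424 = 3392
  Σ(broken) = 4112 kJ
Bonds formed (products):
  C-C: 1 × 360 = 360
  C-H: 6 × 424 = 2544
  C=C: 1 × 601 = 601
  H-H: 1 × 421 = 421
  Σ(formed) = 3926 kJ
ΔH = Σ(broken) − Σ(formed) = 4112 − 3926 = +186 kJ

ΔH ≈ +186 kJ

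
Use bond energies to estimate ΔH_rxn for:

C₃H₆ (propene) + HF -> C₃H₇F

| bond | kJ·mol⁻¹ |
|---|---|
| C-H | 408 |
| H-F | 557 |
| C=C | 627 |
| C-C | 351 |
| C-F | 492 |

ΔH ≈ −67 kJ

Bonds broken (reactants):
  C-C: 1 × 351 = 351
  C-H: 6 × 408 = 2448
  C=C: 1 × 627 = 627
  H-F: 1 × 557 = 557
  Σ(broken) = 3983 kJ
Bonds formed (products):
  C-C: 2 × 351 = 702
  C-F: 1 × 492 = 492
  C-H: 7 × 408 = 2856
  Σ(formed) = 4050 kJ
ΔH = Σ(broken) − Σ(formed) = 3983 − 4050 = −67 kJ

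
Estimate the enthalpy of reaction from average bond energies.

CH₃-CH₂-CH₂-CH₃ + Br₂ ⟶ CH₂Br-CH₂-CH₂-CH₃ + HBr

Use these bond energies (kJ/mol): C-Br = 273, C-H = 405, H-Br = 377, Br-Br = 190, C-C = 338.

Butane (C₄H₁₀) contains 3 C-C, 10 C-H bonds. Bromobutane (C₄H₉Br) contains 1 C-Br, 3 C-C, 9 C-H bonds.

Bonds broken (reactants):
  Br-Br: 1 × 190 = 190
  C-C: 3 × 338 = 1014
  C-H: 10 × 405 = 4050
  Σ(broken) = 5254 kJ
Bonds formed (products):
  C-Br: 1 × 273 = 273
  C-C: 3 × 338 = 1014
  C-H: 9 × 405 = 3645
  H-Br: 1 × 377 = 377
  Σ(formed) = 5309 kJ
ΔH = Σ(broken) − Σ(formed) = 5254 − 5309 = −55 kJ

ΔH ≈ −55 kJ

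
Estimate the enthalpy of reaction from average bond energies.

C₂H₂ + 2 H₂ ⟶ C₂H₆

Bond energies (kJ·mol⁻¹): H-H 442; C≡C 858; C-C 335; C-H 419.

Bonds broken (reactants):
  C≡C: 1 × 858 = 858
  C-H: 2 × 419 = 838
  H-H: 2 × 442 = 884
  Σ(broken) = 2580 kJ
Bonds formed (products):
  C-C: 1 × 335 = 335
  C-H: 6 × 419 = 2514
  Σ(formed) = 2849 kJ
ΔH = Σ(broken) − Σ(formed) = 2580 − 2849 = −269 kJ

ΔH ≈ −269 kJ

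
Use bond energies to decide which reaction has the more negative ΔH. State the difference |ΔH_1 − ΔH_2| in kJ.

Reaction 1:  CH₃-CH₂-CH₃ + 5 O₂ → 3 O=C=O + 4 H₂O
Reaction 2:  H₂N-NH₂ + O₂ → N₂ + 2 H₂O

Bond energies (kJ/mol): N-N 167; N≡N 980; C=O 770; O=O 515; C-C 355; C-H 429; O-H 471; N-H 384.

Reaction 1, by 1025 kJ

Reaction 1:
  Bonds broken (reactants):
    C-C: 2 × 355 = 710
    C-H: 8 × 429 = 3432
    O=O: 5 × 515 = 2575
    Σ(broken) = 6717 kJ
  Bonds formed (products):
    C=O: 6 × 770 = 4620
    O-H: 8 × 471 = 3768
    Σ(formed) = 8388 kJ
  ΔH_1 = 6717 − 8388 = −1671 kJ
Reaction 2:
  Bonds broken (reactants):
    N-H: 4 × 384 = 1536
    N-N: 1 × 167 = 167
    O=O: 1 × 515 = 515
    Σ(broken) = 2218 kJ
  Bonds formed (products):
    N≡N: 1 × 980 = 980
    O-H: 4 × 471 = 1884
    Σ(formed) = 2864 kJ
  ΔH_2 = 2218 − 2864 = −646 kJ
ΔH_1 − ΔH_2 = −1025 kJ, so reaction 1 has the more negative ΔH; |ΔH_1 − ΔH_2| = 1025 kJ.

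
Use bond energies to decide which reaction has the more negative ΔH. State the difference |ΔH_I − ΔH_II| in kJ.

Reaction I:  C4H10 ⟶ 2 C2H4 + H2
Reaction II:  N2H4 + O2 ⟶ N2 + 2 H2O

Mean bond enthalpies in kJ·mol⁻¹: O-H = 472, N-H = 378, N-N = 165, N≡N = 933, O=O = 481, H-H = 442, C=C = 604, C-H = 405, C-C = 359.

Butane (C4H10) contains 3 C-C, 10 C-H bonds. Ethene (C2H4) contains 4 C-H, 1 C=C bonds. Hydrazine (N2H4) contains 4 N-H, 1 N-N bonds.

Reaction II, by 900 kJ

Reaction I:
  Bonds broken (reactants):
    C-C: 3 × 359 = 1077
    C-H: 10 × 405 = 4050
    Σ(broken) = 5127 kJ
  Bonds formed (products):
    C-H: 8 × 405 = 3240
    C=C: 2 × 604 = 1208
    H-H: 1 × 442 = 442
    Σ(formed) = 4890 kJ
  ΔH_I = 5127 − 4890 = +237 kJ
Reaction II:
  Bonds broken (reactants):
    N-H: 4 × 378 = 1512
    N-N: 1 × 165 = 165
    O=O: 1 × 481 = 481
    Σ(broken) = 2158 kJ
  Bonds formed (products):
    N≡N: 1 × 933 = 933
    O-H: 4 × 472 = 1888
    Σ(formed) = 2821 kJ
  ΔH_II = 2158 − 2821 = −663 kJ
ΔH_I − ΔH_II = +900 kJ, so reaction II has the more negative ΔH; |ΔH_I − ΔH_II| = 900 kJ.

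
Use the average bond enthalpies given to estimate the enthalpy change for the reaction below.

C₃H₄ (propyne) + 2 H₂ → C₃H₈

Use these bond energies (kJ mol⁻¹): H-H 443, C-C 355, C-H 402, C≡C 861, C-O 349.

Bonds broken (reactants):
  C≡C: 1 × 861 = 861
  C-C: 1 × 355 = 355
  C-H: 4 × 402 = 1608
  H-H: 2 × 443 = 886
  Σ(broken) = 3710 kJ
Bonds formed (products):
  C-C: 2 × 355 = 710
  C-H: 8 × 402 = 3216
  Σ(formed) = 3926 kJ
ΔH = Σ(broken) − Σ(formed) = 3710 − 3926 = −216 kJ

ΔH ≈ −216 kJ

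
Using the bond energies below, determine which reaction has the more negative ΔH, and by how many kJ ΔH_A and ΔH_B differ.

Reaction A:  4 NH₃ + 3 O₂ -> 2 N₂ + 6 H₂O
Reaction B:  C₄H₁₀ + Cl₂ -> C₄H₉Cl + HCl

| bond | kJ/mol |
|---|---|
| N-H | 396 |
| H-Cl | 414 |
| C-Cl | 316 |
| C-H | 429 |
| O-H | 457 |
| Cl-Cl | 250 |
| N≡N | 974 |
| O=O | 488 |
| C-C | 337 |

Reaction A:
  Bonds broken (reactants):
    N-H: 12 × 396 = 4752
    O=O: 3 × 488 = 1464
    Σ(broken) = 6216 kJ
  Bonds formed (products):
    N≡N: 2 × 974 = 1948
    O-H: 12 × 457 = 5484
    Σ(formed) = 7432 kJ
  ΔH_A = 6216 − 7432 = −1216 kJ
Reaction B:
  Bonds broken (reactants):
    C-C: 3 × 337 = 1011
    C-H: 10 × 429 = 4290
    Cl-Cl: 1 × 250 = 250
    Σ(broken) = 5551 kJ
  Bonds formed (products):
    C-C: 3 × 337 = 1011
    C-Cl: 1 × 316 = 316
    C-H: 9 × 429 = 3861
    H-Cl: 1 × 414 = 414
    Σ(formed) = 5602 kJ
  ΔH_B = 5551 − 5602 = −51 kJ
ΔH_A − ΔH_B = −1165 kJ, so reaction A has the more negative ΔH; |ΔH_A − ΔH_B| = 1165 kJ.

Reaction A, by 1165 kJ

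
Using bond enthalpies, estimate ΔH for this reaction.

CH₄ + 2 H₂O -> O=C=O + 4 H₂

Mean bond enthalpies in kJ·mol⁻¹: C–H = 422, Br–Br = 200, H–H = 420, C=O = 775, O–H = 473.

ΔH ≈ +350 kJ

Bonds broken (reactants):
  C–H: 4 × 422 = 1688
  O–H: 4 × 473 = 1892
  Σ(broken) = 3580 kJ
Bonds formed (products):
  C=O: 2 × 775 = 1550
  H–H: 4 × 420 = 1680
  Σ(formed) = 3230 kJ
ΔH = Σ(broken) − Σ(formed) = 3580 − 3230 = +350 kJ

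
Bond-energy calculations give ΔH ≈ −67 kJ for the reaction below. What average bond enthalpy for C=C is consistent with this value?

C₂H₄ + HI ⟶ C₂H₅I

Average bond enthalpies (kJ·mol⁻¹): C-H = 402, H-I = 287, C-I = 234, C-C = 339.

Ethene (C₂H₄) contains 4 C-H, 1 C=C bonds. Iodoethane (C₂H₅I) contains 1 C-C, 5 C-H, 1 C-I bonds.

Let D be the C=C bond energy.
Σ(broken) = 4×402 + 1×D + 1×287 = 1895 + D
Σ(formed) = 1×339 + 5×402 + 1×234 = 2583
ΔH = Σ(broken) − Σ(formed) = (1895 + D) − (2583) = −688 + D
Setting this equal to −67 kJ gives D = 621 kJ/mol.

D(C=C) ≈ 621 kJ/mol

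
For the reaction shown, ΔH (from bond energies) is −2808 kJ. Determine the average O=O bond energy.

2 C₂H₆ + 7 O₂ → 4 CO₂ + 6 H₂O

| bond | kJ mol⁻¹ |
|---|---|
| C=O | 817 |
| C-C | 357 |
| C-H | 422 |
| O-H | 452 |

Let D be the O=O bond energy.
Σ(broken) = 2×357 + 12×422 + 7×D = 5778 + 7D
Σ(formed) = 8×817 + 12×452 = 11960
ΔH = Σ(broken) − Σ(formed) = (5778 + 7D) − (11960) = −6182 + 7D
Setting this equal to −2808 kJ gives 7D = 3374, so D = 482 kJ/mol.

D(O=O) ≈ 482 kJ/mol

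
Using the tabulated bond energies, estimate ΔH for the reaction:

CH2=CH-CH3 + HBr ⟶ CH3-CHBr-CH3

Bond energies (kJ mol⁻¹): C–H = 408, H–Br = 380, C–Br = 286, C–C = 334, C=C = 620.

ΔH ≈ −28 kJ

Bonds broken (reactants):
  C–C: 1 × 334 = 334
  C–H: 6 × 408 = 2448
  C=C: 1 × 620 = 620
  H–Br: 1 × 380 = 380
  Σ(broken) = 3782 kJ
Bonds formed (products):
  C–Br: 1 × 286 = 286
  C–C: 2 × 334 = 668
  C–H: 7 × 408 = 2856
  Σ(formed) = 3810 kJ
ΔH = Σ(broken) − Σ(formed) = 3782 − 3810 = −28 kJ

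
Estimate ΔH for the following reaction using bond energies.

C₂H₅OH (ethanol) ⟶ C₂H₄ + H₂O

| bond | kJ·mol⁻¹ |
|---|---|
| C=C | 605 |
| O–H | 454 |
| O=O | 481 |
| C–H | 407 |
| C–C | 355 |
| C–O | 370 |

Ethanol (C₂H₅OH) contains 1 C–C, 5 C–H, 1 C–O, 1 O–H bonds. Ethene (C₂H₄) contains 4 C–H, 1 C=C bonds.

Bonds broken (reactants):
  C–C: 1 × 355 = 355
  C–H: 5 × 407 = 2035
  C–O: 1 × 370 = 370
  O–H: 1 × 454 = 454
  Σ(broken) = 3214 kJ
Bonds formed (products):
  C–H: 4 × 407 = 1628
  C=C: 1 × 605 = 605
  O–H: 2 × 454 = 908
  Σ(formed) = 3141 kJ
ΔH = Σ(broken) − Σ(formed) = 3214 − 3141 = +73 kJ

ΔH ≈ +73 kJ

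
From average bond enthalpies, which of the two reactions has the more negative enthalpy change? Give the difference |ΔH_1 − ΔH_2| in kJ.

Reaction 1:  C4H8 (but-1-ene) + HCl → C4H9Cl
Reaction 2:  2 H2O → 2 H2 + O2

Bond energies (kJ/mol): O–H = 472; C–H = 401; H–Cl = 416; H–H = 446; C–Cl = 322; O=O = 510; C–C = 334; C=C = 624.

Reaction 1, by 503 kJ

Reaction 1:
  Bonds broken (reactants):
    C–C: 2 × 334 = 668
    C–H: 8 × 401 = 3208
    C=C: 1 × 624 = 624
    H–Cl: 1 × 416 = 416
    Σ(broken) = 4916 kJ
  Bonds formed (products):
    C–C: 3 × 334 = 1002
    C–Cl: 1 × 322 = 322
    C–H: 9 × 401 = 3609
    Σ(formed) = 4933 kJ
  ΔH_1 = 4916 − 4933 = −17 kJ
Reaction 2:
  Bonds broken (reactants):
    O–H: 4 × 472 = 1888
    Σ(broken) = 1888 kJ
  Bonds formed (products):
    H–H: 2 × 446 = 892
    O=O: 1 × 510 = 510
    Σ(formed) = 1402 kJ
  ΔH_2 = 1888 − 1402 = +486 kJ
ΔH_1 − ΔH_2 = −503 kJ, so reaction 1 has the more negative ΔH; |ΔH_1 − ΔH_2| = 503 kJ.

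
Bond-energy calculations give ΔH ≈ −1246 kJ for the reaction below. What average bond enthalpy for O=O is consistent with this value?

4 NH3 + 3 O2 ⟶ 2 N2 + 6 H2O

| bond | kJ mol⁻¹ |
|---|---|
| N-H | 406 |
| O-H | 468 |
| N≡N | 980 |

D(O=O) ≈ 486 kJ/mol

Let D be the O=O bond energy.
Σ(broken) = 12×406 + 3×D = 4872 + 3D
Σ(formed) = 2×980 + 12×468 = 7576
ΔH = Σ(broken) − Σ(formed) = (4872 + 3D) − (7576) = −2704 + 3D
Setting this equal to −1246 kJ gives 3D = 1458, so D = 486 kJ/mol.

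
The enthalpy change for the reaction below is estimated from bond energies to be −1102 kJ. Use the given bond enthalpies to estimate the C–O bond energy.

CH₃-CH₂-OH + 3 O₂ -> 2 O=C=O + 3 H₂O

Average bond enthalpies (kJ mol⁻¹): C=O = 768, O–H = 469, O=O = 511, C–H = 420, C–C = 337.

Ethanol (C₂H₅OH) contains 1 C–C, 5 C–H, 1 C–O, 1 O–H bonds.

Let D be the C–O bond energy.
Σ(broken) = 1×337 + 5×420 + 1×D + 1×469 + 3×511 = 4439 + D
Σ(formed) = 4×768 + 6×469 = 5886
ΔH = Σ(broken) − Σ(formed) = (4439 + D) − (5886) = −1447 + D
Setting this equal to −1102 kJ gives D = 345 kJ/mol.

D(C–O) ≈ 345 kJ/mol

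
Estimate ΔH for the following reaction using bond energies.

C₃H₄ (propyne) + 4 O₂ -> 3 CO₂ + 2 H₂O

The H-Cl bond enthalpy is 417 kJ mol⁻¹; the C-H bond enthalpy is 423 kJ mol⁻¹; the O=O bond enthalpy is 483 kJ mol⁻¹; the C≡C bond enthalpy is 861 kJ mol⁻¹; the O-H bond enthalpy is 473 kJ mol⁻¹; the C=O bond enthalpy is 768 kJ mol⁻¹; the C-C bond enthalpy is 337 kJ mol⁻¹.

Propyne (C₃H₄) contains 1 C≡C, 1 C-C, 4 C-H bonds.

ΔH ≈ −1678 kJ

Bonds broken (reactants):
  C≡C: 1 × 861 = 861
  C-C: 1 × 337 = 337
  C-H: 4 × 423 = 1692
  O=O: 4 × 483 = 1932
  Σ(broken) = 4822 kJ
Bonds formed (products):
  C=O: 6 × 768 = 4608
  O-H: 4 × 473 = 1892
  Σ(formed) = 6500 kJ
ΔH = Σ(broken) − Σ(formed) = 4822 − 6500 = −1678 kJ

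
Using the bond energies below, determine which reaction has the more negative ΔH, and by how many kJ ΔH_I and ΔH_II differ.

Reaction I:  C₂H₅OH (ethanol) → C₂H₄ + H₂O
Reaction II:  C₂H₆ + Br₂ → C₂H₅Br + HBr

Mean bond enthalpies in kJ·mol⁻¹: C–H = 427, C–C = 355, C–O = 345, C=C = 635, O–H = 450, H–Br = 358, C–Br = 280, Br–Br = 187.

Reaction I:
  Bonds broken (reactants):
    C–C: 1 × 355 = 355
    C–H: 5 × 427 = 2135
    C–O: 1 × 345 = 345
    O–H: 1 × 450 = 450
    Σ(broken) = 3285 kJ
  Bonds formed (products):
    C–H: 4 × 427 = 1708
    C=C: 1 × 635 = 635
    O–H: 2 × 450 = 900
    Σ(formed) = 3243 kJ
  ΔH_I = 3285 − 3243 = +42 kJ
Reaction II:
  Bonds broken (reactants):
    Br–Br: 1 × 187 = 187
    C–C: 1 × 355 = 355
    C–H: 6 × 427 = 2562
    Σ(broken) = 3104 kJ
  Bonds formed (products):
    C–Br: 1 × 280 = 280
    C–C: 1 × 355 = 355
    C–H: 5 × 427 = 2135
    H–Br: 1 × 358 = 358
    Σ(formed) = 3128 kJ
  ΔH_II = 3104 − 3128 = −24 kJ
ΔH_I − ΔH_II = +66 kJ, so reaction II has the more negative ΔH; |ΔH_I − ΔH_II| = 66 kJ.

Reaction II, by 66 kJ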